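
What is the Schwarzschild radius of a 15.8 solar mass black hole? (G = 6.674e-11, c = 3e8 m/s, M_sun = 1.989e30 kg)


M = 15.8 * 1.989e30 kg = 3.14262e+31 kg. rs = 2GM/c^2 = 2 * 6.674e-11 * 3.14262e+31 / (3e8)^2 = 46608.5464

46608.5464 m


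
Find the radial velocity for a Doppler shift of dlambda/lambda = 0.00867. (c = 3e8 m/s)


v = (dlambda/lambda) * c = 0.00867 * 3e8 = 2.601e+06

2.601e+06 m/s


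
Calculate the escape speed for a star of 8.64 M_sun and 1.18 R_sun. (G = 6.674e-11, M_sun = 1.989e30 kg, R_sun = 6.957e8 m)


M = 8.64 * 1.989e30 kg = 1.718496e+31 kg; R = 1.18 * 6.957e8 m = 8.20926e+08 m. v_esc = sqrt(2GM/R) = sqrt(2 * 6.674e-11 * 1.718496e+31 / 8.20926e+08) = 1.672e+06

1.672e+06 m/s


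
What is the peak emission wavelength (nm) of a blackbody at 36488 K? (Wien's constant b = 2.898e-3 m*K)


lam_max = b / T = 2.898e-3 / 36488 = 7.942e-08 m = 79.4234 nm

79.4234 nm


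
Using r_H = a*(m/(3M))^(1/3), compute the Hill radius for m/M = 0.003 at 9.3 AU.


r_H = a * (m/3M)^(1/3) = 9.3 * (0.003/3)^(1/3) = 0.93

0.93 AU


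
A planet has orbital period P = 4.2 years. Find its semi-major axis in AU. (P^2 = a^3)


a = P^(2/3) = 4.2^(2/3) = 2.6032

2.6032 AU


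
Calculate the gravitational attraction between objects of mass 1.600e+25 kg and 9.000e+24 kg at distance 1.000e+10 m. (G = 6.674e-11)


F = G*m1*m2/r^2 = 6.674e-11 * 1.600e+25 * 9.000e+24 / (1.000e+10)^2 = 6.674e-11 * 1.440e+50 / 1.000e+20 = 9.611e+19

9.611e+19 N


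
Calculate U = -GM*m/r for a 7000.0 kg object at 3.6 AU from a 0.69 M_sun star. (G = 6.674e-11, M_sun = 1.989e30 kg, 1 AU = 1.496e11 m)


M = 0.69 * 1.989e30 kg = 1.37241e+30 kg; r = 3.6 AU * 1.496e11 m/AU = 5.3856e+11 m. U = -GM*m/r = -(6.674e-11 * 1.37241e+30 * 7000.0) / 5.3856e+11 = -1.191e+12

-1.191e+12 J


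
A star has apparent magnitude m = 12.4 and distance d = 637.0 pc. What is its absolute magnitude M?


M = m - 5*log10(d) + 5 = 12.4 - 5*log10(637.0) + 5 = 3.3793

3.3793


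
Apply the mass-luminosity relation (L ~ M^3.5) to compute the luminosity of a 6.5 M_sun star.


L/L_sun = (M/M_sun)^3.5 = 6.5^3.5 = 700.1591

700.1591 L_sun


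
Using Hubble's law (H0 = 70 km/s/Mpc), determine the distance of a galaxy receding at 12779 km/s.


d = v / H0 = 12779 / 70 = 182.5571

182.5571 Mpc


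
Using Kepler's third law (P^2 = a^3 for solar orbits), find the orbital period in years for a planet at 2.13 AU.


P = a^(3/2) = 2.13^1.5 = 3.1086

3.1086 years


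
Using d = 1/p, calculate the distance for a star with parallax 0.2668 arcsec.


d = 1/p = 1/0.2668 = 3.7481

3.7481 pc


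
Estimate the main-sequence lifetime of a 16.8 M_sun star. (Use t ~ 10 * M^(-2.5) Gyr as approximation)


t = 10 * M^(-2.5) = 10 * 16.8^(-2.5) = 0.0086

0.0086 Gyr


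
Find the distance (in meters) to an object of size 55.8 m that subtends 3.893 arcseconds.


D = size / theta_rad, theta_rad = 3.893 * pi/(180*3600) = 1.887e-05, D = 2.956e+06

2.956e+06 m


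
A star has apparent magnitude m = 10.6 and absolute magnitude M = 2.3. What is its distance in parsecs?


d = 10^((m - M + 5)/5) = 10^((10.6 - 2.3 + 5)/5) = 457.0882

457.0882 pc


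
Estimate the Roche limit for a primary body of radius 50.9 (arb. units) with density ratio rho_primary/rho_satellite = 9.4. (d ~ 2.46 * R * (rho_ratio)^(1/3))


d_Roche = 2.46 * 50.9 * 9.4^(1/3) = 264.2584

264.2584


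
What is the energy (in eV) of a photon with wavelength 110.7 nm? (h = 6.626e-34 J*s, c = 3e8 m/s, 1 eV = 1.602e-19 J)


E = hc/lambda = 6.626e-34 * 3e8 / 1.107e-07 = 1.796e-18 J = 11.2089 eV

11.2089 eV


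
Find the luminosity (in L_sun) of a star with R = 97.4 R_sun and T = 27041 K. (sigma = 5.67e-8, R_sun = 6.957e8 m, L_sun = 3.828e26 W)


R = 97.4 * 6.957e8 m = 6.776118e+10 m. L = 4*pi*R^2*sigma*T^4 = 4*pi*(6.776118e+10)^2 * 5.67e-8 * 27041^4 = 1.749225646e+33 W. L/L_sun = 1.749225646e+33 / 3.828e26 = 4.570e+06

4.570e+06 L_sun


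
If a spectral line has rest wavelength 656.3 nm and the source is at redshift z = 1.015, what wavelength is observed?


lam_obs = lam_emit * (1 + z) = 656.3 * (1 + 1.015) = 1322.4445

1322.4445 nm


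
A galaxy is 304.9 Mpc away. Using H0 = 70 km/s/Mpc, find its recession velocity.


v = H0 * d = 70 * 304.9 = 21343.0

21343.0 km/s


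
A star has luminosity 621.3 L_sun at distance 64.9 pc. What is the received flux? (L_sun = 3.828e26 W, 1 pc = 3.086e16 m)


F = L / (4*pi*d^2) = 2.378e+29 / (4*pi*(2.003e+18)^2) = 4.718e-09

4.718e-09 W/m^2


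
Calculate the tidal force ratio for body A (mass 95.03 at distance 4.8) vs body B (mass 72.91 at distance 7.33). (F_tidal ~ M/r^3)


Ratio = (M1/r1^3) / (M2/r2^3) = (95.03/4.8^3) / (72.91/7.33^3) = 4.6415

4.6415


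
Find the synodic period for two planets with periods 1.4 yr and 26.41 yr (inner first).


1/P_syn = |1/P1 - 1/P2| = |1/1.4 - 1/26.41| => P_syn = 1.4784

1.4784 years


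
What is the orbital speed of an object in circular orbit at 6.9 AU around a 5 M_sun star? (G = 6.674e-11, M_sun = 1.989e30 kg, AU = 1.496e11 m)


v = sqrt(GM/r) = sqrt(6.674e-11 * 9.945e+30 / 1.032e+12) = 25357.4252

25357.4252 m/s


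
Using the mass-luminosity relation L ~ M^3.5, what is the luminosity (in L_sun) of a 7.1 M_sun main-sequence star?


L/L_sun = (M/M_sun)^3.5 = 7.1^3.5 = 953.6834

953.6834 L_sun


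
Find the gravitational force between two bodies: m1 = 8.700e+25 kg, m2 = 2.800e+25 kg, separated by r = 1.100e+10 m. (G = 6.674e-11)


F = G*m1*m2/r^2 = 6.674e-11 * 8.700e+25 * 2.800e+25 / (1.100e+10)^2 = 6.674e-11 * 2.436e+51 / 1.210e+20 = 1.344e+21

1.344e+21 N


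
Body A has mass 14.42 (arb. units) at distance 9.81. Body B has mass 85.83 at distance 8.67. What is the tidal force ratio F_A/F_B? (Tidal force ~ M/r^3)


Ratio = (M1/r1^3) / (M2/r2^3) = (14.42/9.81^3) / (85.83/8.67^3) = 0.116

0.116


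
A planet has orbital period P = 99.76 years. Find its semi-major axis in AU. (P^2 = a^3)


a = P^(2/3) = 99.76^(2/3) = 21.5099

21.5099 AU


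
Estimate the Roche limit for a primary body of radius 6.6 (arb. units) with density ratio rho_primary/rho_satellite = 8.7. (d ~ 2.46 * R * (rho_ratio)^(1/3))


d_Roche = 2.46 * 6.6 * 8.7^(1/3) = 33.3927

33.3927


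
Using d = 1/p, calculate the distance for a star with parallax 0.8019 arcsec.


d = 1/p = 1/0.8019 = 1.247

1.247 pc


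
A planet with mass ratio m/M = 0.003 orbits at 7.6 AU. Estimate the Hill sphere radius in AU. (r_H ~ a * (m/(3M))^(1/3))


r_H = a * (m/3M)^(1/3) = 7.6 * (0.003/3)^(1/3) = 0.76

0.76 AU


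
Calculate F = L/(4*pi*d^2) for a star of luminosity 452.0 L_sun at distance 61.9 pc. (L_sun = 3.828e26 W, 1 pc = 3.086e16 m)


F = L / (4*pi*d^2) = 1.730e+29 / (4*pi*(1.910e+18)^2) = 3.773e-09

3.773e-09 W/m^2


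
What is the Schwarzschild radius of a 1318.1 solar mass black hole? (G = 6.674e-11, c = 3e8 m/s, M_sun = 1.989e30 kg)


M = 1318.1 * 1.989e30 kg = 2.6217009e+33 kg. rs = 2GM/c^2 = 2 * 6.674e-11 * 2.6217009e+33 / (3e8)^2 = 3.888e+06

3.888e+06 m


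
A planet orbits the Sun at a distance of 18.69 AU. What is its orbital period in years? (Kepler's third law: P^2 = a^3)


P = a^(3/2) = 18.69^1.5 = 80.8005

80.8005 years


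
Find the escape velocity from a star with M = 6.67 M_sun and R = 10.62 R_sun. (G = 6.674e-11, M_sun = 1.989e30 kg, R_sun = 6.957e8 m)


M = 6.67 * 1.989e30 kg = 1.326663e+31 kg; R = 10.62 * 6.957e8 m = 7.388334e+09 m. v_esc = sqrt(2GM/R) = sqrt(2 * 6.674e-11 * 1.326663e+31 / 7.388334e+09) = 489570.3949

489570.3949 m/s


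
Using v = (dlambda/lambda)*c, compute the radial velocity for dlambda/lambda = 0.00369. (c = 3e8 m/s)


v = (dlambda/lambda) * c = 0.00369 * 3e8 = 1.107e+06

1.107e+06 m/s


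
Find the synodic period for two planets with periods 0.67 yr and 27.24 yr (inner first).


1/P_syn = |1/P1 - 1/P2| = |1/0.67 - 1/27.24| => P_syn = 0.6869

0.6869 years


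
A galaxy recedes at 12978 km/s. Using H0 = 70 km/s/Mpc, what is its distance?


d = v / H0 = 12978 / 70 = 185.4

185.4 Mpc


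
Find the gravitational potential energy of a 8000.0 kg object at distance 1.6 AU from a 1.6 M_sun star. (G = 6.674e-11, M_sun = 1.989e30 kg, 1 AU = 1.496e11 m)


M = 1.6 * 1.989e30 kg = 3.1824e+30 kg; r = 1.6 AU * 1.496e11 m/AU = 2.3936e+11 m. U = -GM*m/r = -(6.674e-11 * 3.1824e+30 * 8000.0) / 2.3936e+11 = -7.099e+12

-7.099e+12 J


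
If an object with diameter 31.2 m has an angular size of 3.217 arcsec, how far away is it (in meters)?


D = size / theta_rad, theta_rad = 3.217 * pi/(180*3600) = 1.560e-05, D = 2.000e+06

2.000e+06 m


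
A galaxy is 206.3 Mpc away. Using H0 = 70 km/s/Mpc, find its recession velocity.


v = H0 * d = 70 * 206.3 = 14441.0

14441.0 km/s


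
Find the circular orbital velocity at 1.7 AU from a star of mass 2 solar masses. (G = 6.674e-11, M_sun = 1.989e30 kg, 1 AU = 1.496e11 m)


v = sqrt(GM/r) = sqrt(6.674e-11 * 3.978e+30 / 2.543e+11) = 32309.8717

32309.8717 m/s


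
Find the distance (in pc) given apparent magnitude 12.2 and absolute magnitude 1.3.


d = 10^((m - M + 5)/5) = 10^((12.2 - 1.3 + 5)/5) = 1513.5612

1513.5612 pc


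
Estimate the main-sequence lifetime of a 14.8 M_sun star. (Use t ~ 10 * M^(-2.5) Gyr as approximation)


t = 10 * M^(-2.5) = 10 * 14.8^(-2.5) = 0.0119

0.0119 Gyr


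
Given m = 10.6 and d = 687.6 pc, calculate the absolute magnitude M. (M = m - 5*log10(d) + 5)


M = m - 5*log10(d) + 5 = 10.6 - 5*log10(687.6) + 5 = 1.4133

1.4133


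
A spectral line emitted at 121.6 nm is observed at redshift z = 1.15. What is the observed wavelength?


lam_obs = lam_emit * (1 + z) = 121.6 * (1 + 1.15) = 261.44

261.44 nm


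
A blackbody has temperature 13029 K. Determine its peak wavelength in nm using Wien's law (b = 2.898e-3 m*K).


lam_max = b / T = 2.898e-3 / 13029 = 2.224e-07 m = 222.4269 nm

222.4269 nm


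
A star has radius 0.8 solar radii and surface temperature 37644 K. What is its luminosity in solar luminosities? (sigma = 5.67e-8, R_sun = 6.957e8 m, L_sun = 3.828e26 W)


R = 0.8 * 6.957e8 m = 5.5656e+08 m. L = 4*pi*R^2*sigma*T^4 = 4*pi*(5.5656e+08)^2 * 5.67e-8 * 37644^4 = 4.432002152e+29 W. L/L_sun = 4.432002152e+29 / 3.828e26 = 1157.7853

1157.7853 L_sun


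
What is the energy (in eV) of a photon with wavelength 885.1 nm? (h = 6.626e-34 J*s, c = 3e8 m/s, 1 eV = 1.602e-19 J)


E = hc/lambda = 6.626e-34 * 3e8 / 8.851e-07 = 2.246e-19 J = 1.4019 eV

1.4019 eV


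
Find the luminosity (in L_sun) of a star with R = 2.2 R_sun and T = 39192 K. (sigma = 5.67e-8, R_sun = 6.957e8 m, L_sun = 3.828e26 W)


R = 2.2 * 6.957e8 m = 1.53054e+09 m. L = 4*pi*R^2*sigma*T^4 = 4*pi*(1.53054e+09)^2 * 5.67e-8 * 39192^4 = 3.937966316e+30 W. L/L_sun = 3.937966316e+30 / 3.828e26 = 10287.2683

10287.2683 L_sun


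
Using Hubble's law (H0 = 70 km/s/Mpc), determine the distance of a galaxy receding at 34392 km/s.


d = v / H0 = 34392 / 70 = 491.3143

491.3143 Mpc


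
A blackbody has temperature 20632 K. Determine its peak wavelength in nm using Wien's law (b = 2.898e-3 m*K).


lam_max = b / T = 2.898e-3 / 20632 = 1.405e-07 m = 140.4614 nm

140.4614 nm


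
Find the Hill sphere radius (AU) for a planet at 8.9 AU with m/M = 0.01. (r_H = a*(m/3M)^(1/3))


r_H = a * (m/3M)^(1/3) = 8.9 * (0.01/3)^(1/3) = 1.3295

1.3295 AU


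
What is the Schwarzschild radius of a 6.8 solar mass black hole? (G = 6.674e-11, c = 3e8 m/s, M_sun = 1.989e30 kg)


M = 6.8 * 1.989e30 kg = 1.35252e+31 kg. rs = 2GM/c^2 = 2 * 6.674e-11 * 1.35252e+31 / (3e8)^2 = 20059.3744

20059.3744 m


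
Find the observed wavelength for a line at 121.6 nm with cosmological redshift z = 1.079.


lam_obs = lam_emit * (1 + z) = 121.6 * (1 + 1.079) = 252.8064

252.8064 nm


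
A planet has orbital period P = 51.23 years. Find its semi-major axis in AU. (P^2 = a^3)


a = P^(2/3) = 51.23^(2/3) = 13.7938

13.7938 AU


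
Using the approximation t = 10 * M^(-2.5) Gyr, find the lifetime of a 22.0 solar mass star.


t = 10 * M^(-2.5) = 10 * 22.0^(-2.5) = 0.0044

0.0044 Gyr


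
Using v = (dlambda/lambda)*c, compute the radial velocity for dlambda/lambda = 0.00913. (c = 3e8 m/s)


v = (dlambda/lambda) * c = 0.00913 * 3e8 = 2.739e+06

2.739e+06 m/s


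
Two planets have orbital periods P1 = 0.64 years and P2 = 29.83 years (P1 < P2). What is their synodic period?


1/P_syn = |1/P1 - 1/P2| = |1/0.64 - 1/29.83| => P_syn = 0.654

0.654 years


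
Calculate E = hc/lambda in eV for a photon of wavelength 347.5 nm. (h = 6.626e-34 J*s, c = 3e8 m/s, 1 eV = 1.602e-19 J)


E = hc/lambda = 6.626e-34 * 3e8 / 3.475e-07 = 5.720e-19 J = 3.5707 eV

3.5707 eV


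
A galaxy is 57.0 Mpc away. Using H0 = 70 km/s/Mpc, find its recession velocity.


v = H0 * d = 70 * 57.0 = 3990.0

3990.0 km/s


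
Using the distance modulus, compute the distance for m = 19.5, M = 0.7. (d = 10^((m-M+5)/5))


d = 10^((m - M + 5)/5) = 10^((19.5 - 0.7 + 5)/5) = 57543.9937

57543.9937 pc


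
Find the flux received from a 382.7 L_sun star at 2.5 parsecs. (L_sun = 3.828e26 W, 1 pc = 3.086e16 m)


F = L / (4*pi*d^2) = 1.465e+29 / (4*pi*(7.715e+16)^2) = 1.959e-06

1.959e-06 W/m^2


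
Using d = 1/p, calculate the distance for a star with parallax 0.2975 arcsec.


d = 1/p = 1/0.2975 = 3.3613

3.3613 pc


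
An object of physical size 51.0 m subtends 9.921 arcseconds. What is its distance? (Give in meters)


D = size / theta_rad, theta_rad = 9.921 * pi/(180*3600) = 4.810e-05, D = 1.060e+06

1.060e+06 m


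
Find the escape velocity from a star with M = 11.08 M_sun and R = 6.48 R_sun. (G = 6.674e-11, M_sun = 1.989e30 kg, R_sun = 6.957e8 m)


M = 11.08 * 1.989e30 kg = 2.203812e+31 kg; R = 6.48 * 6.957e8 m = 4.508136e+09 m. v_esc = sqrt(2GM/R) = sqrt(2 * 6.674e-11 * 2.203812e+31 / 4.508136e+09) = 807787.0121

807787.0121 m/s


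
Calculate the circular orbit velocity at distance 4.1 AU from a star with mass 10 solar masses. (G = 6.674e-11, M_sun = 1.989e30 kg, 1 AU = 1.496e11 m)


v = sqrt(GM/r) = sqrt(6.674e-11 * 1.989e+31 / 6.134e+11) = 46521.3991

46521.3991 m/s


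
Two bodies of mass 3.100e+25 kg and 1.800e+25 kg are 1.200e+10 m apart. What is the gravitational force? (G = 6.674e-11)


F = G*m1*m2/r^2 = 6.674e-11 * 3.100e+25 * 1.800e+25 / (1.200e+10)^2 = 6.674e-11 * 5.580e+50 / 1.440e+20 = 2.586e+20

2.586e+20 N


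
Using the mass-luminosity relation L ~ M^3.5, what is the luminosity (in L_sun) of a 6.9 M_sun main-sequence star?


L/L_sun = (M/M_sun)^3.5 = 6.9^3.5 = 862.9225

862.9225 L_sun


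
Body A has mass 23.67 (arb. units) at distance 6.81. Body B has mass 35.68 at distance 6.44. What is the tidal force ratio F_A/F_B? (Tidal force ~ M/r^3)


Ratio = (M1/r1^3) / (M2/r2^3) = (23.67/6.81^3) / (35.68/6.44^3) = 0.561

0.561


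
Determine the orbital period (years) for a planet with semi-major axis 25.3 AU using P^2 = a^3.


P = a^(3/2) = 25.3^1.5 = 127.2567

127.2567 years


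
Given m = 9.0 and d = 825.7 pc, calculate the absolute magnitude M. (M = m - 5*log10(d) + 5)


M = m - 5*log10(d) + 5 = 9.0 - 5*log10(825.7) + 5 = -0.5841

-0.5841


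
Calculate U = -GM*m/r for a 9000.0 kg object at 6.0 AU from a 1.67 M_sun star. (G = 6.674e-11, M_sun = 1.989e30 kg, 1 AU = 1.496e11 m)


M = 1.67 * 1.989e30 kg = 3.32163e+30 kg; r = 6.0 AU * 1.496e11 m/AU = 8.976e+11 m. U = -GM*m/r = -(6.674e-11 * 3.32163e+30 * 9000.0) / 8.976e+11 = -2.223e+12

-2.223e+12 J


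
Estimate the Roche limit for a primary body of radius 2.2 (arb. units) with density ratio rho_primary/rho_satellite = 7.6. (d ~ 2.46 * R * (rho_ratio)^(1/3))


d_Roche = 2.46 * 2.2 * 7.6^(1/3) = 10.6405

10.6405


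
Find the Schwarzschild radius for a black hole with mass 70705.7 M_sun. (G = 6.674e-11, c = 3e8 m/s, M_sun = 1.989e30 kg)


M = 70705.7 * 1.989e30 kg = 1.406336373e+35 kg. rs = 2GM/c^2 = 2 * 6.674e-11 * 1.406336373e+35 / (3e8)^2 = 2.086e+08

2.086e+08 m


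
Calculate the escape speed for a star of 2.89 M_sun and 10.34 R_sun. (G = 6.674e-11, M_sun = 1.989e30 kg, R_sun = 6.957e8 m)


M = 2.89 * 1.989e30 kg = 5.74821e+30 kg; R = 10.34 * 6.957e8 m = 7.193538e+09 m. v_esc = sqrt(2GM/R) = sqrt(2 * 6.674e-11 * 5.74821e+30 / 7.193538e+09) = 326590.1941

326590.1941 m/s


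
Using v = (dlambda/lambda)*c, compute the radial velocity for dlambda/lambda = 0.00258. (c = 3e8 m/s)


v = (dlambda/lambda) * c = 0.00258 * 3e8 = 774000.0

774000.0 m/s


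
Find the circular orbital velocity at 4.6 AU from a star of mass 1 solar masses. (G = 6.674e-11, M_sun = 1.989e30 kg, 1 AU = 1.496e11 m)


v = sqrt(GM/r) = sqrt(6.674e-11 * 1.989e+30 / 6.882e+11) = 13888.8338

13888.8338 m/s


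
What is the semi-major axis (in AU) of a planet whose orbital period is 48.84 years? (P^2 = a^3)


a = P^(2/3) = 48.84^(2/3) = 13.3614

13.3614 AU


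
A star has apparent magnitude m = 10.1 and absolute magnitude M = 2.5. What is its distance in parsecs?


d = 10^((m - M + 5)/5) = 10^((10.1 - 2.5 + 5)/5) = 331.1311

331.1311 pc


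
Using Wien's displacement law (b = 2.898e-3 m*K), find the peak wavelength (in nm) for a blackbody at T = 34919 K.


lam_max = b / T = 2.898e-3 / 34919 = 8.299e-08 m = 82.9921 nm

82.9921 nm


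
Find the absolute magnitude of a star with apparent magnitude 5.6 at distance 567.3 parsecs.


M = m - 5*log10(d) + 5 = 5.6 - 5*log10(567.3) + 5 = -3.1691

-3.1691


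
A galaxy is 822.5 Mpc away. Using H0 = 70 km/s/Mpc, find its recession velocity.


v = H0 * d = 70 * 822.5 = 57575.0

57575.0 km/s


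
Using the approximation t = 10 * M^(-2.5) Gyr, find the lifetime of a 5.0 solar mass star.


t = 10 * M^(-2.5) = 10 * 5.0^(-2.5) = 0.1789

0.1789 Gyr


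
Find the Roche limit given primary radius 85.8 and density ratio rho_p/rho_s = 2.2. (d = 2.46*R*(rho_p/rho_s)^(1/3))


d_Roche = 2.46 * 85.8 * 2.2^(1/3) = 274.5132

274.5132


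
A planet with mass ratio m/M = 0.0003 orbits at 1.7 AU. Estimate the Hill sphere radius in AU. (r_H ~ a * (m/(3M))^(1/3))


r_H = a * (m/3M)^(1/3) = 1.7 * (0.0003/3)^(1/3) = 0.0789

0.0789 AU


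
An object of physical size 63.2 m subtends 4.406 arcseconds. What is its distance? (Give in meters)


D = size / theta_rad, theta_rad = 4.406 * pi/(180*3600) = 2.136e-05, D = 2.959e+06

2.959e+06 m


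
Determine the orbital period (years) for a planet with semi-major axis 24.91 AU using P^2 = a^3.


P = a^(3/2) = 24.91^1.5 = 124.3256

124.3256 years


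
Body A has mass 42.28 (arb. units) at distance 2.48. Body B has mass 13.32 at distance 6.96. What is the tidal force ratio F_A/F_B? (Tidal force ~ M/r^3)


Ratio = (M1/r1^3) / (M2/r2^3) = (42.28/2.48^3) / (13.32/6.96^3) = 70.1622

70.1622


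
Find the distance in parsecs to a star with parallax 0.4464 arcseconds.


d = 1/p = 1/0.4464 = 2.2401

2.2401 pc


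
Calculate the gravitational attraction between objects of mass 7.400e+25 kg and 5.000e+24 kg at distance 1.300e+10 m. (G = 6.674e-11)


F = G*m1*m2/r^2 = 6.674e-11 * 7.400e+25 * 5.000e+24 / (1.300e+10)^2 = 6.674e-11 * 3.700e+50 / 1.690e+20 = 1.461e+20

1.461e+20 N


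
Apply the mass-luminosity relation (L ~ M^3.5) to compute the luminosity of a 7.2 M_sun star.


L/L_sun = (M/M_sun)^3.5 = 7.2^3.5 = 1001.5295

1001.5295 L_sun


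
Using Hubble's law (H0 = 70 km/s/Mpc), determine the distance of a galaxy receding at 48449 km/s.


d = v / H0 = 48449 / 70 = 692.1286

692.1286 Mpc


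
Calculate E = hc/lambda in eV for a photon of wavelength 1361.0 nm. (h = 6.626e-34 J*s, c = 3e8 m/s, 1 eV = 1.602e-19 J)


E = hc/lambda = 6.626e-34 * 3e8 / 1.361e-06 = 1.461e-19 J = 0.9117 eV

0.9117 eV


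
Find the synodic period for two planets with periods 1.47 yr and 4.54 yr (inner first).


1/P_syn = |1/P1 - 1/P2| = |1/1.47 - 1/4.54| => P_syn = 2.1739

2.1739 years


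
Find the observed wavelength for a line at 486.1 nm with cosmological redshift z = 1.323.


lam_obs = lam_emit * (1 + z) = 486.1 * (1 + 1.323) = 1129.2103

1129.2103 nm


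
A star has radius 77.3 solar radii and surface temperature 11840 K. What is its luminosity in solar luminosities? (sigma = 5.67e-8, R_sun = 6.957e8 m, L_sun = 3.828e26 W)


R = 77.3 * 6.957e8 m = 5.377761e+10 m. L = 4*pi*R^2*sigma*T^4 = 4*pi*(5.377761e+10)^2 * 5.67e-8 * 11840^4 = 4.049512343e+31 W. L/L_sun = 4.049512343e+31 / 3.828e26 = 105786.6338

105786.6338 L_sun


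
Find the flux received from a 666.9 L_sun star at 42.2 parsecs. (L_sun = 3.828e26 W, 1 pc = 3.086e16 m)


F = L / (4*pi*d^2) = 2.553e+29 / (4*pi*(1.302e+18)^2) = 1.198e-08

1.198e-08 W/m^2


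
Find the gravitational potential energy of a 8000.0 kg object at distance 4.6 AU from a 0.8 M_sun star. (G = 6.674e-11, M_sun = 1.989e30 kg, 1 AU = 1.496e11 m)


M = 0.8 * 1.989e30 kg = 1.5912e+30 kg; r = 4.6 AU * 1.496e11 m/AU = 6.8816e+11 m. U = -GM*m/r = -(6.674e-11 * 1.5912e+30 * 8000.0) / 6.8816e+11 = -1.235e+12

-1.235e+12 J


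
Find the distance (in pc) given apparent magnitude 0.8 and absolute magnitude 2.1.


d = 10^((m - M + 5)/5) = 10^((0.8 - 2.1 + 5)/5) = 5.4954

5.4954 pc


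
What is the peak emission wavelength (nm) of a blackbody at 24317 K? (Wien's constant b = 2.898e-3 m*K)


lam_max = b / T = 2.898e-3 / 24317 = 1.192e-07 m = 119.1759 nm

119.1759 nm


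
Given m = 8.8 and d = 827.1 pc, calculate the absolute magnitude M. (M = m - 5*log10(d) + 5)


M = m - 5*log10(d) + 5 = 8.8 - 5*log10(827.1) + 5 = -0.7878

-0.7878


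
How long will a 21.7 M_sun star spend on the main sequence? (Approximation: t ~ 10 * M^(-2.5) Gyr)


t = 10 * M^(-2.5) = 10 * 21.7^(-2.5) = 0.0046

0.0046 Gyr


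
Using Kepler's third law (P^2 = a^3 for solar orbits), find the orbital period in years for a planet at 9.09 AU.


P = a^(3/2) = 9.09^1.5 = 27.406

27.406 years


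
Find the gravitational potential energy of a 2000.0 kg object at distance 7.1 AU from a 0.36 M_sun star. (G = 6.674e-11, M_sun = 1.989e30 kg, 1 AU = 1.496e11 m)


M = 0.36 * 1.989e30 kg = 7.1604e+29 kg; r = 7.1 AU * 1.496e11 m/AU = 1.06216e+12 m. U = -GM*m/r = -(6.674e-11 * 7.1604e+29 * 2000.0) / 1.06216e+12 = -8.998e+10

-8.998e+10 J


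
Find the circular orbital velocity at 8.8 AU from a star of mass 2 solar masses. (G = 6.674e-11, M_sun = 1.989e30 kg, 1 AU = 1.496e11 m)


v = sqrt(GM/r) = sqrt(6.674e-11 * 3.978e+30 / 1.316e+12) = 14200.9814

14200.9814 m/s


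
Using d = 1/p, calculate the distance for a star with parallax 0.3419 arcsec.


d = 1/p = 1/0.3419 = 2.9248

2.9248 pc


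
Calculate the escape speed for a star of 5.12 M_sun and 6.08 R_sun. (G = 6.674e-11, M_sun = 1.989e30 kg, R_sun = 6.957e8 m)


M = 5.12 * 1.989e30 kg = 1.018368e+31 kg; R = 6.08 * 6.957e8 m = 4.229856e+09 m. v_esc = sqrt(2GM/R) = sqrt(2 * 6.674e-11 * 1.018368e+31 / 4.229856e+09) = 566888.5428

566888.5428 m/s


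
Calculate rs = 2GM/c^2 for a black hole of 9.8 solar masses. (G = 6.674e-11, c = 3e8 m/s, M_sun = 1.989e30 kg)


M = 9.8 * 1.989e30 kg = 1.94922e+31 kg. rs = 2GM/c^2 = 2 * 6.674e-11 * 1.94922e+31 / (3e8)^2 = 28909.0984

28909.0984 m


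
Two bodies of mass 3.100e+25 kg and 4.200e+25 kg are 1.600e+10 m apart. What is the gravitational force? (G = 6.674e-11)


F = G*m1*m2/r^2 = 6.674e-11 * 3.100e+25 * 4.200e+25 / (1.600e+10)^2 = 6.674e-11 * 1.302e+51 / 2.560e+20 = 3.394e+20

3.394e+20 N


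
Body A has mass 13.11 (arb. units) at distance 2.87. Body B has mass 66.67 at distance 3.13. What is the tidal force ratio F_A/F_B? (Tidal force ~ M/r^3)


Ratio = (M1/r1^3) / (M2/r2^3) = (13.11/2.87^3) / (66.67/3.13^3) = 0.2551

0.2551


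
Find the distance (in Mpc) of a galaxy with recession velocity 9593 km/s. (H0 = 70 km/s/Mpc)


d = v / H0 = 9593 / 70 = 137.0429

137.0429 Mpc


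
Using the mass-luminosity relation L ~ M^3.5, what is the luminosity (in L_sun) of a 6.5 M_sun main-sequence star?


L/L_sun = (M/M_sun)^3.5 = 6.5^3.5 = 700.1591

700.1591 L_sun


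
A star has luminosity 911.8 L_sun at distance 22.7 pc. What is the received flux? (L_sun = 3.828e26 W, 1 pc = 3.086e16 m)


F = L / (4*pi*d^2) = 3.490e+29 / (4*pi*(7.005e+17)^2) = 5.660e-08

5.660e-08 W/m^2


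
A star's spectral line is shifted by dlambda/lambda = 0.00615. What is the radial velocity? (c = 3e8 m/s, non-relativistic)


v = (dlambda/lambda) * c = 0.00615 * 3e8 = 1.845e+06

1.845e+06 m/s


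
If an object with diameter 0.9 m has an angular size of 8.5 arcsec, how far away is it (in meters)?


D = size / theta_rad, theta_rad = 8.5 * pi/(180*3600) = 4.121e-05, D = 21839.803

21839.803 m


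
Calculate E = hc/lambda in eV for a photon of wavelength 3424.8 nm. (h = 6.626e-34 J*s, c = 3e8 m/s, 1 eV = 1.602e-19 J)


E = hc/lambda = 6.626e-34 * 3e8 / 3.425e-06 = 5.804e-20 J = 0.3623 eV

0.3623 eV


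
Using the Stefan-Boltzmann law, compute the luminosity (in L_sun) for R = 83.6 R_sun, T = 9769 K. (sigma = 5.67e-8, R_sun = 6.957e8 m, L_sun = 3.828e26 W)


R = 83.6 * 6.957e8 m = 5.816052e+10 m. L = 4*pi*R^2*sigma*T^4 = 4*pi*(5.816052e+10)^2 * 5.67e-8 * 9769^4 = 2.195077827e+31 W. L/L_sun = 2.195077827e+31 / 3.828e26 = 57342.681

57342.681 L_sun


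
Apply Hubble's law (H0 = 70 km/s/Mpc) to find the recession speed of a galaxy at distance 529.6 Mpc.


v = H0 * d = 70 * 529.6 = 37072.0

37072.0 km/s


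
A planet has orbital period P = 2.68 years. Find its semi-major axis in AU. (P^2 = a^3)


a = P^(2/3) = 2.68^(2/3) = 1.9294

1.9294 AU


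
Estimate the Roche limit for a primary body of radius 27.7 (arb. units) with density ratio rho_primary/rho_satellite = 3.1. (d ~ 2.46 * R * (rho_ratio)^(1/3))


d_Roche = 2.46 * 27.7 * 3.1^(1/3) = 99.3578

99.3578


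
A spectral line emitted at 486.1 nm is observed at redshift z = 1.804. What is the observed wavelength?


lam_obs = lam_emit * (1 + z) = 486.1 * (1 + 1.804) = 1363.0244

1363.0244 nm


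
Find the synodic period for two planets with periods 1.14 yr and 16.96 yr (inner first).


1/P_syn = |1/P1 - 1/P2| = |1/1.14 - 1/16.96| => P_syn = 1.2221

1.2221 years


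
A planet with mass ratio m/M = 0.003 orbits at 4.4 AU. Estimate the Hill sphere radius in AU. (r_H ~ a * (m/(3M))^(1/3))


r_H = a * (m/3M)^(1/3) = 4.4 * (0.003/3)^(1/3) = 0.44

0.44 AU


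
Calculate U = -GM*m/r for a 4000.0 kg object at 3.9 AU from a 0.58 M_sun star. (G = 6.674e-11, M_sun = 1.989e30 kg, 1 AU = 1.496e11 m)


M = 0.58 * 1.989e30 kg = 1.15362e+30 kg; r = 3.9 AU * 1.496e11 m/AU = 5.8344e+11 m. U = -GM*m/r = -(6.674e-11 * 1.15362e+30 * 4000.0) / 5.8344e+11 = -5.279e+11

-5.279e+11 J


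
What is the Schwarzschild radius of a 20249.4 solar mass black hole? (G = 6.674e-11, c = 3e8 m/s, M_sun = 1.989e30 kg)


M = 20249.4 * 1.989e30 kg = 4.02760566e+34 kg. rs = 2GM/c^2 = 2 * 6.674e-11 * 4.02760566e+34 / (3e8)^2 = 5.973e+07

5.973e+07 m


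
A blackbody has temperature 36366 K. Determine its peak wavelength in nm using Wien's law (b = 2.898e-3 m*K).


lam_max = b / T = 2.898e-3 / 36366 = 7.969e-08 m = 79.6898 nm

79.6898 nm


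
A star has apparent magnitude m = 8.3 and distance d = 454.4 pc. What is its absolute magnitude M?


M = m - 5*log10(d) + 5 = 8.3 - 5*log10(454.4) + 5 = 0.0128

0.0128


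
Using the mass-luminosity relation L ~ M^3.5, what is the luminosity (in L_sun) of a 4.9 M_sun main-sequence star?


L/L_sun = (M/M_sun)^3.5 = 4.9^3.5 = 260.4272

260.4272 L_sun


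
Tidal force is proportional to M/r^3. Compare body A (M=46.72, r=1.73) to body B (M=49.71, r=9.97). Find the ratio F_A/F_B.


Ratio = (M1/r1^3) / (M2/r2^3) = (46.72/1.73^3) / (49.71/9.97^3) = 179.8897

179.8897


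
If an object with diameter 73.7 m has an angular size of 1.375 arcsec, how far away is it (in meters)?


D = size / theta_rad, theta_rad = 1.375 * pi/(180*3600) = 6.666e-06, D = 1.106e+07

1.106e+07 m


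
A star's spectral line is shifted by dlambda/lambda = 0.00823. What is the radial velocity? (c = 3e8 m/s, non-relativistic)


v = (dlambda/lambda) * c = 0.00823 * 3e8 = 2.469e+06

2.469e+06 m/s


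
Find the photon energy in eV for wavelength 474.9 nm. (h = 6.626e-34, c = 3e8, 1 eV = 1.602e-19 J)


E = hc/lambda = 6.626e-34 * 3e8 / 4.749e-07 = 4.186e-19 J = 2.6128 eV

2.6128 eV


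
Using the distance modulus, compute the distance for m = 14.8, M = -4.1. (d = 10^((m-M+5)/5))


d = 10^((m - M + 5)/5) = 10^((14.8 - -4.1 + 5)/5) = 60255.9586

60255.9586 pc


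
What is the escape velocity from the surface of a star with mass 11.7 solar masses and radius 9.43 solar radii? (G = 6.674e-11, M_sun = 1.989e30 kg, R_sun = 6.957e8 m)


M = 11.7 * 1.989e30 kg = 2.32713e+31 kg; R = 9.43 * 6.957e8 m = 6.560451e+09 m. v_esc = sqrt(2GM/R) = sqrt(2 * 6.674e-11 * 2.32713e+31 / 6.560451e+09) = 688100.0246

688100.0246 m/s


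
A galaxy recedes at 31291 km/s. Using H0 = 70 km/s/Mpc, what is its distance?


d = v / H0 = 31291 / 70 = 447.0143

447.0143 Mpc


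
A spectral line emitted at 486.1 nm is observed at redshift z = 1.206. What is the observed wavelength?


lam_obs = lam_emit * (1 + z) = 486.1 * (1 + 1.206) = 1072.3366

1072.3366 nm


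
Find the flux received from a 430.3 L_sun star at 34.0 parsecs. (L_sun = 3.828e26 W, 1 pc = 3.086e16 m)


F = L / (4*pi*d^2) = 1.647e+29 / (4*pi*(1.049e+18)^2) = 1.191e-08

1.191e-08 W/m^2


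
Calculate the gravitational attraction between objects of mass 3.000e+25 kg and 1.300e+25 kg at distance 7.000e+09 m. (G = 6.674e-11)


F = G*m1*m2/r^2 = 6.674e-11 * 3.000e+25 * 1.300e+25 / (7.000e+09)^2 = 6.674e-11 * 3.900e+50 / 4.900e+19 = 5.312e+20

5.312e+20 N


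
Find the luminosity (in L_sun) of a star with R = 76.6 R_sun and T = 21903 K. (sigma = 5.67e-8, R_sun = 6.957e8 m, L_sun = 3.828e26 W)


R = 76.6 * 6.957e8 m = 5.329062e+10 m. L = 4*pi*R^2*sigma*T^4 = 4*pi*(5.329062e+10)^2 * 5.67e-8 * 21903^4 = 4.657028348e+32 W. L/L_sun = 4.657028348e+32 / 3.828e26 = 1.217e+06

1.217e+06 L_sun


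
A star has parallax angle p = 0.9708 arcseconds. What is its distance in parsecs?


d = 1/p = 1/0.9708 = 1.0301

1.0301 pc


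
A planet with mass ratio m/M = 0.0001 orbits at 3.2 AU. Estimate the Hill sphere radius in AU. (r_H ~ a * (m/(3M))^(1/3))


r_H = a * (m/3M)^(1/3) = 3.2 * (0.0001/3)^(1/3) = 0.103

0.103 AU


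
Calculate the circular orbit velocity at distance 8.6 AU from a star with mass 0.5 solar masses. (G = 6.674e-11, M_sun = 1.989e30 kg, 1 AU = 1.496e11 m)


v = sqrt(GM/r) = sqrt(6.674e-11 * 9.945e+29 / 1.287e+12) = 7182.58

7182.58 m/s


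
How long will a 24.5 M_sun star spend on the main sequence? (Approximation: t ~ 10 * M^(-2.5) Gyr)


t = 10 * M^(-2.5) = 10 * 24.5^(-2.5) = 0.0034

0.0034 Gyr


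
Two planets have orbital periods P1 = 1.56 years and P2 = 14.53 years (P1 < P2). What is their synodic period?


1/P_syn = |1/P1 - 1/P2| = |1/1.56 - 1/14.53| => P_syn = 1.7476

1.7476 years


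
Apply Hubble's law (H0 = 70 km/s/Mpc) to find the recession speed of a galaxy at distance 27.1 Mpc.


v = H0 * d = 70 * 27.1 = 1897.0

1897.0 km/s


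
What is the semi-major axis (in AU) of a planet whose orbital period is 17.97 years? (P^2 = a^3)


a = P^(2/3) = 17.97^(2/3) = 6.8607

6.8607 AU


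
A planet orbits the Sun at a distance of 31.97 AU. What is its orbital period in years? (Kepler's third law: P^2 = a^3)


P = a^(3/2) = 31.97^1.5 = 180.7648

180.7648 years


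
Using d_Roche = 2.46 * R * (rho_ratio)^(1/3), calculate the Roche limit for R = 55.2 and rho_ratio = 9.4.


d_Roche = 2.46 * 55.2 * 9.4^(1/3) = 286.5828

286.5828


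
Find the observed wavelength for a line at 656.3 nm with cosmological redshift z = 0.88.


lam_obs = lam_emit * (1 + z) = 656.3 * (1 + 0.88) = 1233.844

1233.844 nm


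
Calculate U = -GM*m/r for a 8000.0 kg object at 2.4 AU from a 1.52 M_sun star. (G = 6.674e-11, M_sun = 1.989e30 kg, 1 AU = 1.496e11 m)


M = 1.52 * 1.989e30 kg = 3.02328e+30 kg; r = 2.4 AU * 1.496e11 m/AU = 3.5904e+11 m. U = -GM*m/r = -(6.674e-11 * 3.02328e+30 * 8000.0) / 3.5904e+11 = -4.496e+12

-4.496e+12 J


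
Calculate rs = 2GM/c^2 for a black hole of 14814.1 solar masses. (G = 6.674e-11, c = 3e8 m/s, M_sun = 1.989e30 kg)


M = 14814.1 * 1.989e30 kg = 2.94652449e+34 kg. rs = 2GM/c^2 = 2 * 6.674e-11 * 2.94652449e+34 / (3e8)^2 = 4.370e+07

4.370e+07 m


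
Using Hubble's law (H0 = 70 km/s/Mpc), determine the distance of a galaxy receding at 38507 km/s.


d = v / H0 = 38507 / 70 = 550.1

550.1 Mpc


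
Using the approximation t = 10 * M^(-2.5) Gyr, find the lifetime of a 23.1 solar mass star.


t = 10 * M^(-2.5) = 10 * 23.1^(-2.5) = 0.0039

0.0039 Gyr


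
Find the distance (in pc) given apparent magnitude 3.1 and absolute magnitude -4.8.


d = 10^((m - M + 5)/5) = 10^((3.1 - -4.8 + 5)/5) = 380.1894

380.1894 pc


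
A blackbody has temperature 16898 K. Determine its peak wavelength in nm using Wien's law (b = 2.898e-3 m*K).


lam_max = b / T = 2.898e-3 / 16898 = 1.715e-07 m = 171.4996 nm

171.4996 nm


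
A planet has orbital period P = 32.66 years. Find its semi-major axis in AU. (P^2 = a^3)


a = P^(2/3) = 32.66^(2/3) = 10.2175

10.2175 AU


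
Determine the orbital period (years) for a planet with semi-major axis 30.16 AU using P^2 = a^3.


P = a^(3/2) = 30.16^1.5 = 165.6331

165.6331 years


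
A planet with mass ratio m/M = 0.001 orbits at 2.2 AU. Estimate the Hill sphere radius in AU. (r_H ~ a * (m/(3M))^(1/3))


r_H = a * (m/3M)^(1/3) = 2.2 * (0.001/3)^(1/3) = 0.1525

0.1525 AU


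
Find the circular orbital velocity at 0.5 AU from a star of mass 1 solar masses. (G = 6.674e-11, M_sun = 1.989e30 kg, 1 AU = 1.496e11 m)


v = sqrt(GM/r) = sqrt(6.674e-11 * 1.989e+30 / 7.480e+10) = 42126.9186

42126.9186 m/s


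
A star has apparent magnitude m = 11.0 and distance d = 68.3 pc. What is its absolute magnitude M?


M = m - 5*log10(d) + 5 = 11.0 - 5*log10(68.3) + 5 = 6.8279

6.8279


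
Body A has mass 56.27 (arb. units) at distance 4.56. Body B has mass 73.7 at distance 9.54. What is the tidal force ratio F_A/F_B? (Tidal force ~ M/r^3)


Ratio = (M1/r1^3) / (M2/r2^3) = (56.27/4.56^3) / (73.7/9.54^3) = 6.9913

6.9913


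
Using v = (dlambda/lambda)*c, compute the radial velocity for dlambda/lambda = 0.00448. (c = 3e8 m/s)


v = (dlambda/lambda) * c = 0.00448 * 3e8 = 1.344e+06

1.344e+06 m/s


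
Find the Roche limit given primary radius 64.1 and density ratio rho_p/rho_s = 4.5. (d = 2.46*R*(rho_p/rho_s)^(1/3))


d_Roche = 2.46 * 64.1 * 4.5^(1/3) = 260.3339

260.3339


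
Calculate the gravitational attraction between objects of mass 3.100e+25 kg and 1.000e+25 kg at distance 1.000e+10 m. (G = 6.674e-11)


F = G*m1*m2/r^2 = 6.674e-11 * 3.100e+25 * 1.000e+25 / (1.000e+10)^2 = 6.674e-11 * 3.100e+50 / 1.000e+20 = 2.069e+20

2.069e+20 N


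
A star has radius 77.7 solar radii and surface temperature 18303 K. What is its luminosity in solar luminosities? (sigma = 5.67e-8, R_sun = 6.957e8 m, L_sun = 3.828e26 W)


R = 77.7 * 6.957e8 m = 5.405589e+10 m. L = 4*pi*R^2*sigma*T^4 = 4*pi*(5.405589e+10)^2 * 5.67e-8 * 18303^4 = 2.336512378e+32 W. L/L_sun = 2.336512378e+32 / 3.828e26 = 610374.1844

610374.1844 L_sun


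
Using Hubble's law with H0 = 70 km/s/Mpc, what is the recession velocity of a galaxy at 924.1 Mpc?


v = H0 * d = 70 * 924.1 = 64687.0

64687.0 km/s


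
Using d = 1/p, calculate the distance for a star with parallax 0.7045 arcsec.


d = 1/p = 1/0.7045 = 1.4194

1.4194 pc


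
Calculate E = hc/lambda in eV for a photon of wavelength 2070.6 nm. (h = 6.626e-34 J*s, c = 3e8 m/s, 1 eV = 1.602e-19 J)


E = hc/lambda = 6.626e-34 * 3e8 / 2.071e-06 = 9.600e-20 J = 0.5993 eV

0.5993 eV


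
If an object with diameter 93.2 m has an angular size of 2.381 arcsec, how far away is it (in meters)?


D = size / theta_rad, theta_rad = 2.381 * pi/(180*3600) = 1.154e-05, D = 8.074e+06

8.074e+06 m


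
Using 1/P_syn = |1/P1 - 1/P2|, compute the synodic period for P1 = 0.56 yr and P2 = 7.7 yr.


1/P_syn = |1/P1 - 1/P2| = |1/0.56 - 1/7.7| => P_syn = 0.6039

0.6039 years


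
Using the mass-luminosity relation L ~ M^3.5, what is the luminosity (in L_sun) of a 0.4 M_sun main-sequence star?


L/L_sun = (M/M_sun)^3.5 = 0.4^3.5 = 0.0405

0.0405 L_sun


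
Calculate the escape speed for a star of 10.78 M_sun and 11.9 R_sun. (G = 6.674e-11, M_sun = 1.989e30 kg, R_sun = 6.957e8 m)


M = 10.78 * 1.989e30 kg = 2.144142e+31 kg; R = 11.9 * 6.957e8 m = 8.27883e+09 m. v_esc = sqrt(2GM/R) = sqrt(2 * 6.674e-11 * 2.144142e+31 / 8.27883e+09) = 587963.5299

587963.5299 m/s


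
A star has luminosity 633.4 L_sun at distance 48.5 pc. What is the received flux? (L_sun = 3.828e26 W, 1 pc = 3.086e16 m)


F = L / (4*pi*d^2) = 2.425e+29 / (4*pi*(1.497e+18)^2) = 8.613e-09

8.613e-09 W/m^2


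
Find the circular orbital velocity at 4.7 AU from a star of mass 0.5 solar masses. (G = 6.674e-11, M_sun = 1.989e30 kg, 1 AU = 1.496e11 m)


v = sqrt(GM/r) = sqrt(6.674e-11 * 9.945e+29 / 7.031e+11) = 9715.8493

9715.8493 m/s


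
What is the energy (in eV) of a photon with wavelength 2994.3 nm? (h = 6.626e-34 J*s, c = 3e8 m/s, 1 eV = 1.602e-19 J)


E = hc/lambda = 6.626e-34 * 3e8 / 2.994e-06 = 6.639e-20 J = 0.4144 eV

0.4144 eV


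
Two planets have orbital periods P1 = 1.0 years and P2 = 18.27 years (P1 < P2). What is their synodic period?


1/P_syn = |1/P1 - 1/P2| = |1/1.0 - 1/18.27| => P_syn = 1.0579

1.0579 years


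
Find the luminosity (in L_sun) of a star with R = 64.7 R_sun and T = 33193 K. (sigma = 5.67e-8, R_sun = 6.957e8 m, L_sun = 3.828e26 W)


R = 64.7 * 6.957e8 m = 4.501179e+10 m. L = 4*pi*R^2*sigma*T^4 = 4*pi*(4.501179e+10)^2 * 5.67e-8 * 33193^4 = 1.75239302e+33 W. L/L_sun = 1.75239302e+33 / 3.828e26 = 4.578e+06

4.578e+06 L_sun


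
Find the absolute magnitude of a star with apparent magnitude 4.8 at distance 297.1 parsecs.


M = m - 5*log10(d) + 5 = 4.8 - 5*log10(297.1) + 5 = -2.5645

-2.5645


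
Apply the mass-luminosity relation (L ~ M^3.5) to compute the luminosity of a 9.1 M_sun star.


L/L_sun = (M/M_sun)^3.5 = 9.1^3.5 = 2273.2378

2273.2378 L_sun


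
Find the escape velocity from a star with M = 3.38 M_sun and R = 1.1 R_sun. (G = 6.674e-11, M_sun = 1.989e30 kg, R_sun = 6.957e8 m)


M = 3.38 * 1.989e30 kg = 6.72282e+30 kg; R = 1.1 * 6.957e8 m = 7.6527e+08 m. v_esc = sqrt(2GM/R) = sqrt(2 * 6.674e-11 * 6.72282e+30 / 7.6527e+08) = 1.083e+06

1.083e+06 m/s


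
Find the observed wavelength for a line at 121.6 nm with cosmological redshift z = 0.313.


lam_obs = lam_emit * (1 + z) = 121.6 * (1 + 0.313) = 159.6608

159.6608 nm


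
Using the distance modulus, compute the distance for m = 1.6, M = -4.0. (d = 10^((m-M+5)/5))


d = 10^((m - M + 5)/5) = 10^((1.6 - -4.0 + 5)/5) = 131.8257

131.8257 pc


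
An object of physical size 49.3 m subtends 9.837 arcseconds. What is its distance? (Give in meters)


D = size / theta_rad, theta_rad = 9.837 * pi/(180*3600) = 4.769e-05, D = 1.034e+06

1.034e+06 m


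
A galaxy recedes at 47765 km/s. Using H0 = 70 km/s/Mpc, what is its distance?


d = v / H0 = 47765 / 70 = 682.3571

682.3571 Mpc


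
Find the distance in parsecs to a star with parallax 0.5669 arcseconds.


d = 1/p = 1/0.5669 = 1.764

1.764 pc


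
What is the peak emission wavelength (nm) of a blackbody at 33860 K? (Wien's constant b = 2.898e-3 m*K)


lam_max = b / T = 2.898e-3 / 33860 = 8.559e-08 m = 85.5877 nm

85.5877 nm


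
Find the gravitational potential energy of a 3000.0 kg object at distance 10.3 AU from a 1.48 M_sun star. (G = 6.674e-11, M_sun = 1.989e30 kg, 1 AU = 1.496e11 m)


M = 1.48 * 1.989e30 kg = 2.94372e+30 kg; r = 10.3 AU * 1.496e11 m/AU = 1.54088e+12 m. U = -GM*m/r = -(6.674e-11 * 2.94372e+30 * 3000.0) / 1.54088e+12 = -3.825e+11

-3.825e+11 J
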